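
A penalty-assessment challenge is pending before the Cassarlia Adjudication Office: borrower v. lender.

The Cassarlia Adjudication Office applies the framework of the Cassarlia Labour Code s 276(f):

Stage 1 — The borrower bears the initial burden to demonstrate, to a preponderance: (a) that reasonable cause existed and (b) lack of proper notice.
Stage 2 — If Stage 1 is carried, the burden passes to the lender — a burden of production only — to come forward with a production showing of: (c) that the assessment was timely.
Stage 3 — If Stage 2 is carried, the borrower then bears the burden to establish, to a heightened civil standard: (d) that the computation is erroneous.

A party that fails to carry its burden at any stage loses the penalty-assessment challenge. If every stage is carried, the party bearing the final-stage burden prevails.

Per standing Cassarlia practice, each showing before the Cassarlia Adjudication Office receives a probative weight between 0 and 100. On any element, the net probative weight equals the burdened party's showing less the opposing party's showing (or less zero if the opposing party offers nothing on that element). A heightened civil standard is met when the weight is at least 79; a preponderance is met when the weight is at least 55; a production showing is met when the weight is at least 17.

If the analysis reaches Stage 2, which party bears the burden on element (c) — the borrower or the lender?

lender

Stage 2's rule assigns the burden to the lender (to a production showing).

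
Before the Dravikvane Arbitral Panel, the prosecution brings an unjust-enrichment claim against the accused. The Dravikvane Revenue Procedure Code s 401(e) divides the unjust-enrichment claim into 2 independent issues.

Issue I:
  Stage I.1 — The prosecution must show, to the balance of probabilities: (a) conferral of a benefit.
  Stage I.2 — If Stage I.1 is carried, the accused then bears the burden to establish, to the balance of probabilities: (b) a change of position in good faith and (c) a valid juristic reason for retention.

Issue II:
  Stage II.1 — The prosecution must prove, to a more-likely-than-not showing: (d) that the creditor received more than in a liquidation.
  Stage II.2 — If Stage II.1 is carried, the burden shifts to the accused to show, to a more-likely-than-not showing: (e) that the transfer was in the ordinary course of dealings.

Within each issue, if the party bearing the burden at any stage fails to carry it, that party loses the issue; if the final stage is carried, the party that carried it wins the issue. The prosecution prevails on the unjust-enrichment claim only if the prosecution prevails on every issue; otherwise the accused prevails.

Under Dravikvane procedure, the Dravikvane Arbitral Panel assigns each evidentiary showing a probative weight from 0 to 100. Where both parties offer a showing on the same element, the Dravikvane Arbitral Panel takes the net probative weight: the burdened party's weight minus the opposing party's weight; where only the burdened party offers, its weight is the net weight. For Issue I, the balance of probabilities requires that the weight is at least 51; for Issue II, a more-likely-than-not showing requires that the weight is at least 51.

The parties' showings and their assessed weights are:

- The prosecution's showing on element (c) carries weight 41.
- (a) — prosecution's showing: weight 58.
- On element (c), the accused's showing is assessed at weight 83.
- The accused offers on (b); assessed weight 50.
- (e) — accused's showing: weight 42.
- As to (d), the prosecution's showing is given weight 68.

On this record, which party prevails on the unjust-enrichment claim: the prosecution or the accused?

prosecution

— Issue I —
Stage I.1 — burden on prosecution; standard: the balance of probabilities (weight is at least 51).
    (a): 58 ≥ 51 [met]
  Stage I.1 is satisfied; the onus moves to the accused.
Stage I.2 — burden on accused; standard: the balance of probabilities (weight is at least 51).
    (b): 50 < 51 [not met]
    (c): 83 − 41 = 42 < 51 [not met]
  Stage I.2 not carried; the accused fails its burden.
So the prosecution prevails on this issue.
— Issue II —
Stage II.1 (prosecution, a more-likely-than-not showing, weight is at least 51): (d) 68 ≥ 51 — meets.
  Stage II.1 carried; the burden shifts to the accused.
Stage II.2 (accused, a more-likely-than-not showing, weight is at least 51): (e) 42 < 51 — fails.
  Stage II.2 not carried; the accused fails its burden.
The prosecution prevails on this issue.
Per-issue: Issue I → prosecution; Issue II → prosecution. The prosecution must prevail on every issue; overall, the prosecution prevails.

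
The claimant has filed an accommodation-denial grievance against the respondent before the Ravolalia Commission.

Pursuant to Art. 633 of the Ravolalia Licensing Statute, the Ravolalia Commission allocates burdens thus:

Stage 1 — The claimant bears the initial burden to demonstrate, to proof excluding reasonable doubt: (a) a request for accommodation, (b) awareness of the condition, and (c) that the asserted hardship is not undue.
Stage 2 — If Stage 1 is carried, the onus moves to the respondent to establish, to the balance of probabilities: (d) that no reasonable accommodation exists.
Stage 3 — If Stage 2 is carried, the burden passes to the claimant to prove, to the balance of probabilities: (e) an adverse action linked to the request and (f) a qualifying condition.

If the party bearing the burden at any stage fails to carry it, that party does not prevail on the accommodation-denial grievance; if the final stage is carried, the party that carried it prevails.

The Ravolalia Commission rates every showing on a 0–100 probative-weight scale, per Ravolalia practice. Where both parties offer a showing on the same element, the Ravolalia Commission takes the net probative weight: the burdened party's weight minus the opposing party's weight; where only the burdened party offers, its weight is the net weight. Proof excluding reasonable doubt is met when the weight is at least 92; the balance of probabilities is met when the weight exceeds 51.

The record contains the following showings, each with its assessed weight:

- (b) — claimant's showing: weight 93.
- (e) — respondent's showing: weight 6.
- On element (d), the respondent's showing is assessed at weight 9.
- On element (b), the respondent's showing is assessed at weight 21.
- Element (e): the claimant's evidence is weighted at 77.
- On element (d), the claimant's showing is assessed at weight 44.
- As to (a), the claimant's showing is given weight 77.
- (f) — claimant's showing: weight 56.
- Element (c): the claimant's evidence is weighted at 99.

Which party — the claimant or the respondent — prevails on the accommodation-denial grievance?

respondent

Stage 1 (claimant, proof excluding reasonable doubt, weight is at least 92): (a) 77 < 92 — fails; (b) net 93−21=72 < 92 — fails; (c) 99 ≥ 92 — meets.
  The claimant does not carry Stage 1.
The analysis ends at Stage 1; the respondent prevails.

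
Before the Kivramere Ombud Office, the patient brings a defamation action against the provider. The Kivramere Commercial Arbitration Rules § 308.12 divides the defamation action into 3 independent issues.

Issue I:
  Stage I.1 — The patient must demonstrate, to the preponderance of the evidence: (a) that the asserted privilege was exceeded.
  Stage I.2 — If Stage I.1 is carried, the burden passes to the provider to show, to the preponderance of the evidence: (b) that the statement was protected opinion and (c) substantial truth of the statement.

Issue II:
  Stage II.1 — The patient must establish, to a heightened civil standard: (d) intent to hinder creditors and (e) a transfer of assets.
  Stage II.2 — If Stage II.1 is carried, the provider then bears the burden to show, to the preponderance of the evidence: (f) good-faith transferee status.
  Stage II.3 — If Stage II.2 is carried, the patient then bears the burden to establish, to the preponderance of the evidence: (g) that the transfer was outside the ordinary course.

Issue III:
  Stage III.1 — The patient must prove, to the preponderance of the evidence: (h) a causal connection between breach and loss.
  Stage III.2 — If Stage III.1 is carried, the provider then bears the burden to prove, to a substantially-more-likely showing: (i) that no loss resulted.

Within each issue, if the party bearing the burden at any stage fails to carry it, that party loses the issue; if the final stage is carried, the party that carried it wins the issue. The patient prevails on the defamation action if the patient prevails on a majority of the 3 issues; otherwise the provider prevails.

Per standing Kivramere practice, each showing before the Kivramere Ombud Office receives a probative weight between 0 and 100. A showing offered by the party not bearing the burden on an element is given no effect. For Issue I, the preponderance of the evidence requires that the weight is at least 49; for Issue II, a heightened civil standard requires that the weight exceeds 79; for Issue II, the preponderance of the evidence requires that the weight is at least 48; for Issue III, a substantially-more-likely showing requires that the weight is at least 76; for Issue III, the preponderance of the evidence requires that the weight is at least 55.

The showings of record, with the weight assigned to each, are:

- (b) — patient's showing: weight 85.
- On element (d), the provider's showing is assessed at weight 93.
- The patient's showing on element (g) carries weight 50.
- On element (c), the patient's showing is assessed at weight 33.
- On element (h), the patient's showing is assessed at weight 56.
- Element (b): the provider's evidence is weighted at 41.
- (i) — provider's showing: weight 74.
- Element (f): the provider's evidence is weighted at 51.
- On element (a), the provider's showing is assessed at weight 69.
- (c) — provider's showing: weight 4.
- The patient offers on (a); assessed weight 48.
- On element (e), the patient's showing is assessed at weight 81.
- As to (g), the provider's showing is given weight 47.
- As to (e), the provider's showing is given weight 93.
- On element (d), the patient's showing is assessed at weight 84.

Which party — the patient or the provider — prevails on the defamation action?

— Issue I —
At Stage I.1 the patient must meet the preponderance of the evidence (weight is at least 49): on (a) the weight is 48 (the provider's 69 is given no effect), < 49, so (a) does not meet the standard.
  Not every element is met, so the patient fails to carry Stage I.1.
So the provider prevails on this issue.
— Issue II —
At Stage II.1 the patient must meet a heightened civil standard (weight exceeds 79): on (d) the weight is 84 (the provider's 93 is given no effect), > 79, so (d) meets the standard; on (e) the weight is 81 (the provider's 93 is given no effect), which does exceed 79, so (e) meets the standard.
  All elements met. The burden passes to the provider.
At Stage II.2 the provider must meet the preponderance of the evidence (weight is at least 48): on (f) the weight is 51, which does reach 48, so (f) meets the standard.
  The provider carries Stage II.2; the patient now bears the burden.
At Stage II.3 the patient must meet the preponderance of the evidence (weight is at least 48): on (g) the weight is 50 (the provider's 47 is given no effect), which does reach 48, so (g) meets the standard.
  All elements met at the final stage.
All stages carried — the patient prevails on this issue.
— Issue III —
Stage III.1 — burden on patient; standard: the preponderance of the evidence (weight is at least 55).
    (h): 56 ≥ 55 [met]
  Stage III.1 carried; the burden shifts to the provider.
Stage III.2 — burden on provider; standard: a substantially-more-likely showing (weight is at least 76).
    (i): 74 < 76 [not met]
  The provider does not carry Stage III.2.
So the patient prevails on this issue.
Per-issue: Issue I → provider; Issue II → patient; Issue III → patient. The patient must prevail on a majority of issues; overall, the patient prevails.

patient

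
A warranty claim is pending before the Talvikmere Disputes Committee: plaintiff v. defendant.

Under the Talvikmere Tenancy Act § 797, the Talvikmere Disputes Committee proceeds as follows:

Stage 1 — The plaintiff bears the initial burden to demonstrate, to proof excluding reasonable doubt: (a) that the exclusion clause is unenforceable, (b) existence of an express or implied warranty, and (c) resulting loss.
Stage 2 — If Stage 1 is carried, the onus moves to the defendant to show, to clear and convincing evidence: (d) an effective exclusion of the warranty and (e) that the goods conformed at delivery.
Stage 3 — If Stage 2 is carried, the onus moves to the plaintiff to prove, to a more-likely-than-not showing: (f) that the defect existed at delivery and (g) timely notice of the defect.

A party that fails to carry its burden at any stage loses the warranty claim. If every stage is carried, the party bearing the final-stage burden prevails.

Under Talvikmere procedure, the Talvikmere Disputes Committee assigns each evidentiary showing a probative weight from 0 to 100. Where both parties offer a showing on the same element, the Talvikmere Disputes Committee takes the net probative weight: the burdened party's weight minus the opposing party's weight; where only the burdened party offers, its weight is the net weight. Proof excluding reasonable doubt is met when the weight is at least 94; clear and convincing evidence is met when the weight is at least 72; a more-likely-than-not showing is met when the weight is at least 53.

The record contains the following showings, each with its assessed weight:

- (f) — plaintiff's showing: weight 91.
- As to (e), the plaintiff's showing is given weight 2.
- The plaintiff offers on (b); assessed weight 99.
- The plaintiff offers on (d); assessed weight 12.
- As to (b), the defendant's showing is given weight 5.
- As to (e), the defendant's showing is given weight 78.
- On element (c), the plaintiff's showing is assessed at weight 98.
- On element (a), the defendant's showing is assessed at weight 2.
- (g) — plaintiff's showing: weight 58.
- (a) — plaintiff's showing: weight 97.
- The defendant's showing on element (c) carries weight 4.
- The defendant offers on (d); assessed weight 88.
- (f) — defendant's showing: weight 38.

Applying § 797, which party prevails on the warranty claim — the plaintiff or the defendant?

plaintiff

Stage 1 — burden on plaintiff; standard: proof excluding reasonable doubt (weight is at least 94).
    (a): 97 − 2 = 95 ≥ 94 [met]
    (b): 99 − 5 = 94 ≥ 94 [met]
    (c): 98 − 4 = 94 ≥ 94 [met]
  Stage 1 is satisfied; the onus moves to the defendant.
Stage 2 — burden on defendant; standard: clear and convincing evidence (weight is at least 72).
    (d): 88 − 12 = 76 ≥ 72 [met]
    (e): 78 − 2 = 76 ≥ 72 [met]
  Stage 2 is satisfied; the onus moves to the plaintiff.
Stage 3 — burden on plaintiff; standard: a more-likely-than-not showing (weight is at least 53).
    (f): 91 − 38 = 53 ≥ 53 [met]
    (g): 58 ≥ 53 [met]
  The plaintiff carries the last stage.
Every stage carried; the plaintiff prevails.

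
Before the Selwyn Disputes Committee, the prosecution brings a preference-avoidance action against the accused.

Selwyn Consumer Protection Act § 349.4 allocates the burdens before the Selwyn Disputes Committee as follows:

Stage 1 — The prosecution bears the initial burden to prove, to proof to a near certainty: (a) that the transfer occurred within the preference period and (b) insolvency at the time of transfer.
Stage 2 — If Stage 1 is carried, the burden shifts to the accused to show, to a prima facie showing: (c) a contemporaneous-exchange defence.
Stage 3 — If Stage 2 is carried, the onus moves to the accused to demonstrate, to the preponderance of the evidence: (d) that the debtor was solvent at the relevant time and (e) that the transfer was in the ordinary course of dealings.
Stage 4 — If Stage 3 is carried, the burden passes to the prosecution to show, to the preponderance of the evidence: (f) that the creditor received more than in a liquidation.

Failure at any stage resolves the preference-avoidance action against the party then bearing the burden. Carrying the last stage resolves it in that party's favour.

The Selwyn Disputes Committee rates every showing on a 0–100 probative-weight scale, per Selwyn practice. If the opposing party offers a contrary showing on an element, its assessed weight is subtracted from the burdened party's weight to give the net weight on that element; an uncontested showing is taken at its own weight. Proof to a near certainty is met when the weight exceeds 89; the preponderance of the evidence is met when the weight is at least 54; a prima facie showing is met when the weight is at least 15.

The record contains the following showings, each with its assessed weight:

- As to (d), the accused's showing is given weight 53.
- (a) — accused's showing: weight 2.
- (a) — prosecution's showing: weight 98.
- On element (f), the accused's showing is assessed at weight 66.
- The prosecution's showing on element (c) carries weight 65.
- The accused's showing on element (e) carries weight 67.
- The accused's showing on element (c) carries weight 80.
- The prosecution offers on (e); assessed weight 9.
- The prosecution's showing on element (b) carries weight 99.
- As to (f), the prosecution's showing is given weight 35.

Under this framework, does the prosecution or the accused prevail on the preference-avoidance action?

At Stage 1 the prosecution must meet proof to a near certainty (weight exceeds 89): on (a) the weight is 98 less the opposing 2 gives net 96, > 89, so (a) meets the standard; on (b) the weight is 99, > 89, so (b) meets the standard.
  The prosecution carries Stage 1; the accused now bears the burden.
At Stage 2 the accused must meet a prima facie showing (weight is at least 15): on (c) the weight is 80 less the opposing 65 gives net 15, ≥ 15, so (c) meets the standard.
  All elements met. The accused retains the burden for Stage 3.
At Stage 3 the accused must meet the preponderance of the evidence (weight is at least 54): on (d) the weight is 53, < 54, so (d) does not meet the standard; on (e) the weight is 67 less the opposing 9 gives net 58, ≥ 54, so (e) meets the standard.
  Not every element is met, so the accused fails to carry Stage 3.
The prosecution prevails.

prosecution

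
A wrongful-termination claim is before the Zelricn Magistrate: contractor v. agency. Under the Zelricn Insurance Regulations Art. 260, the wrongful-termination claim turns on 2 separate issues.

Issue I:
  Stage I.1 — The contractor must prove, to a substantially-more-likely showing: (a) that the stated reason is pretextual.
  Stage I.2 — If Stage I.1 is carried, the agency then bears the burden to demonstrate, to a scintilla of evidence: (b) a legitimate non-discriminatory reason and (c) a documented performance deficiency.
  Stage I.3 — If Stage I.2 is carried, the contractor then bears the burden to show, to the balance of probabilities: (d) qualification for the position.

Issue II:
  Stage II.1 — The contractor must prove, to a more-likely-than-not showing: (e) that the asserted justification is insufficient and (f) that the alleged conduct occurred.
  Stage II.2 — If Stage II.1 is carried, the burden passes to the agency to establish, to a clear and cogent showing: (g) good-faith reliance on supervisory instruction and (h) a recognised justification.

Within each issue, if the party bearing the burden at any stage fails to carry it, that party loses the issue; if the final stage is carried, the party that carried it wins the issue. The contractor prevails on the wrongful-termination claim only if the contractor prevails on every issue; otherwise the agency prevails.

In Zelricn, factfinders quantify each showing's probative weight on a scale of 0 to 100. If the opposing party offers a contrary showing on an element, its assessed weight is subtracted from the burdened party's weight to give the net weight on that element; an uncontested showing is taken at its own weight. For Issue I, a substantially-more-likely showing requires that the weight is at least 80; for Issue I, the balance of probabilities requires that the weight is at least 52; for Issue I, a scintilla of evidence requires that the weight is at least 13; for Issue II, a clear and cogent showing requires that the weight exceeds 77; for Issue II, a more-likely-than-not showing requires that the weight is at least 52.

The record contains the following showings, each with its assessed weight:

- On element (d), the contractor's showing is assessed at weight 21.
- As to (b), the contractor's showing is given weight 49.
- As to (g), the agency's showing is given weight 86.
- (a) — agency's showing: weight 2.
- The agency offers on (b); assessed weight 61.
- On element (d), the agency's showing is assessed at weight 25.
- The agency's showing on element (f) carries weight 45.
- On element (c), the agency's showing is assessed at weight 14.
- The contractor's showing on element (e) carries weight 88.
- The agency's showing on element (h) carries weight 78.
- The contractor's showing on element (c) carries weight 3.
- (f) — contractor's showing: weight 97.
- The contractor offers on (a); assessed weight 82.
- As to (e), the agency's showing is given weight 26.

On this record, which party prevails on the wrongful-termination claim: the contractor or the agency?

agency

— Issue I —
Stage I.1 (contractor, a substantially-more-likely showing, weight is at least 80): (a) net 82−2=80 ≥ 80 — meets.
  Stage I.1 is satisfied; the onus moves to the agency.
Stage I.2 (agency, a scintilla of evidence, weight is at least 13): (b) net 61−49=12 < 13 — fails; (c) net 14−3=11 < 13 — fails.
  The agency does not carry Stage I.2.
So the contractor prevails on this issue.
— Issue II —
Stage II.1 (contractor, a more-likely-than-not showing, weight is at least 52): (e) net 88−26=62 ≥ 52 — meets; (f) net 97−45=52 ≥ 52 — meets.
  All elements met. The burden passes to the agency.
Stage II.2 (agency, a clear and cogent showing, weight exceeds 77): (g) 86 > 77 — meets; (h) 78 > 77 — meets.
  The agency carries the last stage.
Every stage carried; the agency prevails on this issue.
Per-issue: Issue I → contractor; Issue II → agency. The contractor must prevail on every issue; overall, the agency prevails.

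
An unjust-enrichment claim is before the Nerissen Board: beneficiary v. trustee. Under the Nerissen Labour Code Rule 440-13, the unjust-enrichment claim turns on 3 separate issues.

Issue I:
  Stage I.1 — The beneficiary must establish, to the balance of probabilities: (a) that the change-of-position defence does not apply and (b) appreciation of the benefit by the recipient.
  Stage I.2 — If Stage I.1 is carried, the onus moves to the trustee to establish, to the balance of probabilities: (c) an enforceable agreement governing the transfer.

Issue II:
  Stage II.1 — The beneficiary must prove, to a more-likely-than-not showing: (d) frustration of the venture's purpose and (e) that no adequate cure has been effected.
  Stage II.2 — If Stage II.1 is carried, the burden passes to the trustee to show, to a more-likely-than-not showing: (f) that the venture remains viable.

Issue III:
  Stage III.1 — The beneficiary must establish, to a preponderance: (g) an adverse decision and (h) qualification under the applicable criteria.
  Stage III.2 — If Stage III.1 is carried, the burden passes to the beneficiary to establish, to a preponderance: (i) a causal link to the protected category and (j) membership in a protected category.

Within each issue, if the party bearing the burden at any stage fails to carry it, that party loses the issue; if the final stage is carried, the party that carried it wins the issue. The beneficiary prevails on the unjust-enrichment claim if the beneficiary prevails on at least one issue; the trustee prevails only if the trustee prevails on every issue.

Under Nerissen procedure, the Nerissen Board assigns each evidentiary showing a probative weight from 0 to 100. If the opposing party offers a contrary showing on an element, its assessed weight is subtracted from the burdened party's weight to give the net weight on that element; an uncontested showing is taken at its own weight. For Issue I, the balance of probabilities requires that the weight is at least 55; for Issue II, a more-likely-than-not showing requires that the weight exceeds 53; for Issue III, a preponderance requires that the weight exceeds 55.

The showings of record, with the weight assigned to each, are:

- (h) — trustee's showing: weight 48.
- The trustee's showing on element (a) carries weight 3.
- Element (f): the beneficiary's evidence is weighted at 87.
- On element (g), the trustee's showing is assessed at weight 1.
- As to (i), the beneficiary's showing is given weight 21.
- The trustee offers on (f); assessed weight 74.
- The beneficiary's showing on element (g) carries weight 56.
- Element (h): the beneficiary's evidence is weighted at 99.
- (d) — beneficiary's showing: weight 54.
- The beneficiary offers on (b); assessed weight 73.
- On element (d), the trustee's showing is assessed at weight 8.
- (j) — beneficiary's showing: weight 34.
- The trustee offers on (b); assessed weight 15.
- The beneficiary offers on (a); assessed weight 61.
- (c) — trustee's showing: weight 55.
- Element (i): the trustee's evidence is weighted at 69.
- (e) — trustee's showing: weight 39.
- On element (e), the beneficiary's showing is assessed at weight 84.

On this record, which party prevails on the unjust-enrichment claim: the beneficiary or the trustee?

— Issue I —
Stage I.1 — burden on beneficiary; standard: the balance of probabilities (weight is at least 55).
    (a): 61 − 3 = 58 ≥ 55 [met]
    (b): 73 − 15 = 58 ≥ 55 [met]
  The beneficiary carries Stage I.1; the trustee now bears the burden.
Stage I.2 — burden on trustee; standard: the balance of probabilities (weight is at least 55).
    (c): 55 ≥ 55 [met]
  All elements met at the final stage.
All stages carried — the trustee prevails on this issue.
— Issue II —
At Stage II.1 the beneficiary must meet a more-likely-than-not showing (weight exceeds 53): on (d) the weight is 54 less the opposing 8 gives net 46, which does not exceed 53, so (d) does not meet the standard; on (e) the weight is 84 less the opposing 39 gives net 45, ≤ 53, so (e) does not meet the standard.
  The beneficiary does not carry Stage II.1.
So the trustee prevails on this issue.
— Issue III —
At Stage III.1 the beneficiary must meet a preponderance (weight exceeds 55): on (g) the weight is 56 less the opposing 1 gives net 55, ≤ 55, so (g) does not meet the standard; on (h) the weight is 99 less the opposing 48 gives net 51, which does not exceed 55, so (h) does not meet the standard.
  Stage III.1 not carried; the beneficiary fails its burden.
So the trustee prevails on this issue.
Per-issue: Issue I → trustee; Issue II → trustee; Issue III → trustee. The beneficiary must prevail on at least one issue; overall, the trustee prevails.

trustee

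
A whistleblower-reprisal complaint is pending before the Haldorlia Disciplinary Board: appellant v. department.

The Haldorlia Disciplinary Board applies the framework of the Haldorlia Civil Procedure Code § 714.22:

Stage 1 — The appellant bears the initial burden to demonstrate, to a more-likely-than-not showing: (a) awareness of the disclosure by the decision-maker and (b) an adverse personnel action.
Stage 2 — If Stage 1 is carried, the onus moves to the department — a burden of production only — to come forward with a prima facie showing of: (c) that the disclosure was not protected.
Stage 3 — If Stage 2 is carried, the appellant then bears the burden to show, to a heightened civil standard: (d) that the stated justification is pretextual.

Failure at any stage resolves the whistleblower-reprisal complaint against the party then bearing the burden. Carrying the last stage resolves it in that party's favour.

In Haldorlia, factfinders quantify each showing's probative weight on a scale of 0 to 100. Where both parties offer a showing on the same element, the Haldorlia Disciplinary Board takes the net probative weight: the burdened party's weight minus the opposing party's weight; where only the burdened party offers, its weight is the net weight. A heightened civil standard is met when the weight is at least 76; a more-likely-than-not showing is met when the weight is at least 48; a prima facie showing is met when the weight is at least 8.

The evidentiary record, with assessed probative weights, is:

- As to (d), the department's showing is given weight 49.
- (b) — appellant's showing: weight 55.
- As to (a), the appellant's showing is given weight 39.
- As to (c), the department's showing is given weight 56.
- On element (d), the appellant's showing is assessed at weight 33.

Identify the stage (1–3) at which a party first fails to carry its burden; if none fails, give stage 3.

stage 1

Stage 1 (appellant, a more-likely-than-not showing, weight is at least 48): (a) 39 < 48 — fails; (b) 55 ≥ 48 — meets.
  Not every element is met, so the appellant fails to carry Stage 1.
So the department prevails.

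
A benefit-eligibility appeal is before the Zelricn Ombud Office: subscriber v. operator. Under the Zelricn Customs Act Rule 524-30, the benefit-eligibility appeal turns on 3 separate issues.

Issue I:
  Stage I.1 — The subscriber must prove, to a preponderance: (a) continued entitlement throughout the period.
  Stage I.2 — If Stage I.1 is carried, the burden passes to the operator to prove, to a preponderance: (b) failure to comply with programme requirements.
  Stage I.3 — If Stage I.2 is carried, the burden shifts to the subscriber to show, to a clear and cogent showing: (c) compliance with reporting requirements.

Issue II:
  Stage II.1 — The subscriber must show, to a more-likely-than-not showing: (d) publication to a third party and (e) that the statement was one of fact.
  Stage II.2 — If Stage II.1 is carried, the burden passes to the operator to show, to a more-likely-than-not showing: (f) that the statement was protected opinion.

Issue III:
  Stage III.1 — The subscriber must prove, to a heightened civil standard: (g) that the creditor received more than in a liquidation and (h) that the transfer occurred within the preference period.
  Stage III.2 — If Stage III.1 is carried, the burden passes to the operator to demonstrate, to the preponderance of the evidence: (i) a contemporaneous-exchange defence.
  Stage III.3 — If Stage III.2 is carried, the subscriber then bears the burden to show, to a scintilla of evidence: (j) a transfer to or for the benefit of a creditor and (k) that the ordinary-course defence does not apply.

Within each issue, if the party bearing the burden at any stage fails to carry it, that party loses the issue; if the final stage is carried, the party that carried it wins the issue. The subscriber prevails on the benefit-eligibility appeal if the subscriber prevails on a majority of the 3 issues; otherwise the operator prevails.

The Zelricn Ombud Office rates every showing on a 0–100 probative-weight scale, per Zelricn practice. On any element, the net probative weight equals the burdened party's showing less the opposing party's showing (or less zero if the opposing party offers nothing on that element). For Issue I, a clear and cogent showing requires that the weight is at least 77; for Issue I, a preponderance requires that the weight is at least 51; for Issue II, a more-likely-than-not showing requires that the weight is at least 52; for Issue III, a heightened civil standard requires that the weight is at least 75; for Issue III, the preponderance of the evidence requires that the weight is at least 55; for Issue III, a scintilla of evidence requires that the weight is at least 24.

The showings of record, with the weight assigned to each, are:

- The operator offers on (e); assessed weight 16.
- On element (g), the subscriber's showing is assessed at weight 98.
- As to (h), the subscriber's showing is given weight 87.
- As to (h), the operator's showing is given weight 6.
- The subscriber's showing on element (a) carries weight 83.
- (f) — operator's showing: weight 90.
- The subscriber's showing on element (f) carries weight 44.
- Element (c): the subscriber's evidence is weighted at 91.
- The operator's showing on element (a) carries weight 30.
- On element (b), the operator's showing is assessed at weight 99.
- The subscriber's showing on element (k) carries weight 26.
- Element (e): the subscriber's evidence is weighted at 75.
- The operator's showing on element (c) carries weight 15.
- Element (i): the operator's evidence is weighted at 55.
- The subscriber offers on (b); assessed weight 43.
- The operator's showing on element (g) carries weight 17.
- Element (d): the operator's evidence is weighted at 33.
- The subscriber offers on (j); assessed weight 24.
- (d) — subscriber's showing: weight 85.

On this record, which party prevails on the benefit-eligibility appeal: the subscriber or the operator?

subscriber

— Issue I —
Stage I.1 (subscriber, a preponderance, weight is at least 51): (a) net 83−30=53 ≥ 51 — meets.
  Stage I.1 carried; the burden shifts to the operator.
Stage I.2 (operator, a preponderance, weight is at least 51): (b) net 99−43=56 ≥ 51 — meets.
  All elements met. The burden passes to the subscriber.
Stage I.3 (subscriber, a clear and cogent showing, weight is at least 77): (c) net 91−15=76 < 77 — fails.
  Stage I.3 not carried; the subscriber fails its burden.
So the operator prevails on this issue.
— Issue II —
At Stage II.1 the subscriber must meet a more-likely-than-not showing (weight is at least 52): on (d) the weight is 85 less the opposing 33 gives net 52, which does reach 52, so (d) meets the standard; on (e) the weight is 75 less the opposing 16 gives net 59, ≥ 52, so (e) meets the standard.
  All elements met. The burden passes to the operator.
At Stage II.2 the operator must meet a more-likely-than-not showing (weight is at least 52): on (f) the weight is 90 less the opposing 44 gives net 46, which does not reach 52, so (f) does not meet the standard.
  Stage II.2 not carried; the operator fails its burden.
So the subscriber prevails on this issue.
— Issue III —
At Stage III.1 the subscriber must meet a heightened civil standard (weight is at least 75): on (g) the weight is 98 less the opposing 17 gives net 81, which does reach 75, so (g) meets the standard; on (h) the weight is 87 less the opposing 6 gives net 81, ≥ 75, so (h) meets the standard.
  Stage III.1 carried; the burden shifts to the operator.
At Stage III.2 the operator must meet the preponderance of the evidence (weight is at least 55): on (i) the weight is 55, which does reach 55, so (i) meets the standard.
  The operator carries Stage III.2; the subscriber now bears the burden.
At Stage III.3 the subscriber must meet a scintilla of evidence (weight is at least 24): on (j) the weight is 24, which does reach 24, so (j) meets the standard; on (k) the weight is 26, which does reach 24, so (k) meets the standard.
  Stage III.3 carried; the final stage is satisfied.
Every stage carried; the subscriber prevails on this issue.
Per-issue: Issue I → operator; Issue II → subscriber; Issue III → subscriber. The subscriber must prevail on a majority of issues; overall, the subscriber prevails.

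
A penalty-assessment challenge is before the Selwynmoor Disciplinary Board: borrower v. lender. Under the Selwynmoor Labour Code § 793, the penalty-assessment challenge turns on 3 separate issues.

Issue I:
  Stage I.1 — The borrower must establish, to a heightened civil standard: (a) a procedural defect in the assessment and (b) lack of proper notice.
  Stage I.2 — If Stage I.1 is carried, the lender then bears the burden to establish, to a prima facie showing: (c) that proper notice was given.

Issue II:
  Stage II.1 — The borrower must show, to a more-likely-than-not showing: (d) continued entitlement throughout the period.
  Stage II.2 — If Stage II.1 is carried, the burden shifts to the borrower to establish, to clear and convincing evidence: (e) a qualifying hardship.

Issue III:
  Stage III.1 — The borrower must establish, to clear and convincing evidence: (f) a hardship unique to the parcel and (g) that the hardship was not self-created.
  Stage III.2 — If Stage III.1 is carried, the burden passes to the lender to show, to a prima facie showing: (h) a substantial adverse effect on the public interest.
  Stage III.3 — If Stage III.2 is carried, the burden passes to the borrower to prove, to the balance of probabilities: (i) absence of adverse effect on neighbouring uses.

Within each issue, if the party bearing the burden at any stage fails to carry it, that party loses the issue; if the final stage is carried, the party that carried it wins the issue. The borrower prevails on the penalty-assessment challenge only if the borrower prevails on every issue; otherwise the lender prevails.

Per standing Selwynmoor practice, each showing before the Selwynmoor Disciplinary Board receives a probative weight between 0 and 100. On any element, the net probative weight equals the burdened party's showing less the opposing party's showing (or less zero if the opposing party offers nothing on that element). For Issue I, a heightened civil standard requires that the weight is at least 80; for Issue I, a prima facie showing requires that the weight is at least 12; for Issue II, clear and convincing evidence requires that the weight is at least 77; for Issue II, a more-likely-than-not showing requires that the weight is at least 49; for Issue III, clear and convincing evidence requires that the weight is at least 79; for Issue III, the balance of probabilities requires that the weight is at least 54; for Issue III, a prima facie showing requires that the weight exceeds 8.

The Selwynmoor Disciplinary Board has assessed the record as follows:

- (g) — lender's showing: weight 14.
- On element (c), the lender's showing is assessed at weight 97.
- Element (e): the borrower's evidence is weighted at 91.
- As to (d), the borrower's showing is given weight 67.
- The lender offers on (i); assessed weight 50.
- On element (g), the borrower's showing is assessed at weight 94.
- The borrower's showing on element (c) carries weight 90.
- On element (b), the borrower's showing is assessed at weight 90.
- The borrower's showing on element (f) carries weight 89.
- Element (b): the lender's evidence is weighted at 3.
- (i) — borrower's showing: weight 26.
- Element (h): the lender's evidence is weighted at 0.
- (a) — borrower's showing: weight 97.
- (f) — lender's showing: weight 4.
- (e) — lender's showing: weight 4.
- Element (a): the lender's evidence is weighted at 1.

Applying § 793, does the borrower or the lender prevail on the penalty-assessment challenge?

borrower

— Issue I —
At Stage I.1 the borrower must meet a heightened civil standard (weight is at least 80): on (a) the weight is 97 less the opposing 1 gives net 96, ≥ 80, so (a) meets the standard; on (b) the weight is 90 less the opposing 3 gives net 87, which does reach 80, so (b) meets the standard.
  All elements met. The burden passes to the lender.
At Stage I.2 the lender must meet a prima facie showing (weight is at least 12): on (c) the weight is 97 less the opposing 90 gives net 7, < 12, so (c) does not meet the standard.
  Not every element is met, so the lender fails to carry Stage I.2.
So the borrower prevails on this issue.
— Issue II —
Stage II.1 (borrower, a more-likely-than-not showing, weight is at least 49): (d) 67 ≥ 49 — meets.
  All elements met. The borrower retains the burden for Stage II.2.
Stage II.2 (borrower, clear and convincing evidence, weight is at least 77): (e) net 91−4=87 ≥ 77 — meets.
  All elements met at the final stage.
Every stage carried; the borrower prevails on this issue.
— Issue III —
Stage III.1 (borrower, clear and convincing evidence, weight is at least 79): (f) net 89−4=85 ≥ 79 — meets; (g) net 94−14=80 ≥ 79 — meets.
  The borrower carries Stage III.1; the lender now bears the burden.
Stage III.2 (lender, a prima facie showing, weight exceeds 8): (h) 0 ≤ 8 — fails.
  Not every element is met, so the lender fails to carry Stage III.2.
The borrower prevails on this issue.
Per-issue: Issue I → borrower; Issue II → borrower; Issue III → borrower. The borrower must prevail on every issue; overall, the borrower prevails.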